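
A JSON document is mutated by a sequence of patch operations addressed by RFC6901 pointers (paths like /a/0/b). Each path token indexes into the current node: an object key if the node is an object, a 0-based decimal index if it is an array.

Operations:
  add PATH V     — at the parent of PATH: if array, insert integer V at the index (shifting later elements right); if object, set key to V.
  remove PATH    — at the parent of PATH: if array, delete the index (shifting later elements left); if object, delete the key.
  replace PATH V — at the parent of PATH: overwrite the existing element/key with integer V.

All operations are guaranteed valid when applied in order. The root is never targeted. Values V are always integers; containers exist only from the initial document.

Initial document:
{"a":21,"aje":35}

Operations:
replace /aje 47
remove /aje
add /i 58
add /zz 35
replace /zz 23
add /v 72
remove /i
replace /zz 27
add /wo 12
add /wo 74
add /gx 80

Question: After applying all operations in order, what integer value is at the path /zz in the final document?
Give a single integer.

After op 1 (replace /aje 47): {"a":21,"aje":47}
After op 2 (remove /aje): {"a":21}
After op 3 (add /i 58): {"a":21,"i":58}
After op 4 (add /zz 35): {"a":21,"i":58,"zz":35}
After op 5 (replace /zz 23): {"a":21,"i":58,"zz":23}
After op 6 (add /v 72): {"a":21,"i":58,"v":72,"zz":23}
After op 7 (remove /i): {"a":21,"v":72,"zz":23}
After op 8 (replace /zz 27): {"a":21,"v":72,"zz":27}
After op 9 (add /wo 12): {"a":21,"v":72,"wo":12,"zz":27}
After op 10 (add /wo 74): {"a":21,"v":72,"wo":74,"zz":27}
After op 11 (add /gx 80): {"a":21,"gx":80,"v":72,"wo":74,"zz":27}
Value at /zz: 27

Answer: 27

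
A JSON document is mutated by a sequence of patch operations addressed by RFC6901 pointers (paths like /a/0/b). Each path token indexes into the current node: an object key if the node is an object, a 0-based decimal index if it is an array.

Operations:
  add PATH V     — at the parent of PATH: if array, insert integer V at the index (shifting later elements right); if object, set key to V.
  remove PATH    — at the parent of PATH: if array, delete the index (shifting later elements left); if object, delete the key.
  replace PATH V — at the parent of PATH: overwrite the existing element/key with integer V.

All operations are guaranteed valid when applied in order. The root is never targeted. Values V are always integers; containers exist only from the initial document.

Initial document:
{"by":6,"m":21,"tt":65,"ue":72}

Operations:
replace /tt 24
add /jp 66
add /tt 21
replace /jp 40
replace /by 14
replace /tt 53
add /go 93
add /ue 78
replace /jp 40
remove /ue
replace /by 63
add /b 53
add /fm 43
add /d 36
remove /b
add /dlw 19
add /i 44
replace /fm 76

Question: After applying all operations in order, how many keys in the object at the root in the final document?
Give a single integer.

After op 1 (replace /tt 24): {"by":6,"m":21,"tt":24,"ue":72}
After op 2 (add /jp 66): {"by":6,"jp":66,"m":21,"tt":24,"ue":72}
After op 3 (add /tt 21): {"by":6,"jp":66,"m":21,"tt":21,"ue":72}
After op 4 (replace /jp 40): {"by":6,"jp":40,"m":21,"tt":21,"ue":72}
After op 5 (replace /by 14): {"by":14,"jp":40,"m":21,"tt":21,"ue":72}
After op 6 (replace /tt 53): {"by":14,"jp":40,"m":21,"tt":53,"ue":72}
After op 7 (add /go 93): {"by":14,"go":93,"jp":40,"m":21,"tt":53,"ue":72}
After op 8 (add /ue 78): {"by":14,"go":93,"jp":40,"m":21,"tt":53,"ue":78}
After op 9 (replace /jp 40): {"by":14,"go":93,"jp":40,"m":21,"tt":53,"ue":78}
After op 10 (remove /ue): {"by":14,"go":93,"jp":40,"m":21,"tt":53}
After op 11 (replace /by 63): {"by":63,"go":93,"jp":40,"m":21,"tt":53}
After op 12 (add /b 53): {"b":53,"by":63,"go":93,"jp":40,"m":21,"tt":53}
After op 13 (add /fm 43): {"b":53,"by":63,"fm":43,"go":93,"jp":40,"m":21,"tt":53}
After op 14 (add /d 36): {"b":53,"by":63,"d":36,"fm":43,"go":93,"jp":40,"m":21,"tt":53}
After op 15 (remove /b): {"by":63,"d":36,"fm":43,"go":93,"jp":40,"m":21,"tt":53}
After op 16 (add /dlw 19): {"by":63,"d":36,"dlw":19,"fm":43,"go":93,"jp":40,"m":21,"tt":53}
After op 17 (add /i 44): {"by":63,"d":36,"dlw":19,"fm":43,"go":93,"i":44,"jp":40,"m":21,"tt":53}
After op 18 (replace /fm 76): {"by":63,"d":36,"dlw":19,"fm":76,"go":93,"i":44,"jp":40,"m":21,"tt":53}
Size at the root: 9

Answer: 9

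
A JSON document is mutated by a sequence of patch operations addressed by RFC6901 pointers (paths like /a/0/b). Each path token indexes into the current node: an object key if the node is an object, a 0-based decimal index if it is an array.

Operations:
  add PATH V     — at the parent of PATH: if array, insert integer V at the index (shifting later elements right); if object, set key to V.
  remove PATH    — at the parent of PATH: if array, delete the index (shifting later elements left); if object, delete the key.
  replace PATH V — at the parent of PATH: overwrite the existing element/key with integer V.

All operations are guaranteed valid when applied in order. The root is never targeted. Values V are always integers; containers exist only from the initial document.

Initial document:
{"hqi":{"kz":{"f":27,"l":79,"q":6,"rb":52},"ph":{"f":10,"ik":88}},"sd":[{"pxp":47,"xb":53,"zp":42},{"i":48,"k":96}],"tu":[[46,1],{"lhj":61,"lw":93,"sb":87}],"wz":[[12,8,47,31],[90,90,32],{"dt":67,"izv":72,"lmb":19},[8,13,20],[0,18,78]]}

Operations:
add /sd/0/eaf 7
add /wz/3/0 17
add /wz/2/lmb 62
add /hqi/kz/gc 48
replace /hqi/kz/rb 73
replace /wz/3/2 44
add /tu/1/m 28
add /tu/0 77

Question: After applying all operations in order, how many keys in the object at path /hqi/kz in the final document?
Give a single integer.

Answer: 5

Derivation:
After op 1 (add /sd/0/eaf 7): {"hqi":{"kz":{"f":27,"l":79,"q":6,"rb":52},"ph":{"f":10,"ik":88}},"sd":[{"eaf":7,"pxp":47,"xb":53,"zp":42},{"i":48,"k":96}],"tu":[[46,1],{"lhj":61,"lw":93,"sb":87}],"wz":[[12,8,47,31],[90,90,32],{"dt":67,"izv":72,"lmb":19},[8,13,20],[0,18,78]]}
After op 2 (add /wz/3/0 17): {"hqi":{"kz":{"f":27,"l":79,"q":6,"rb":52},"ph":{"f":10,"ik":88}},"sd":[{"eaf":7,"pxp":47,"xb":53,"zp":42},{"i":48,"k":96}],"tu":[[46,1],{"lhj":61,"lw":93,"sb":87}],"wz":[[12,8,47,31],[90,90,32],{"dt":67,"izv":72,"lmb":19},[17,8,13,20],[0,18,78]]}
After op 3 (add /wz/2/lmb 62): {"hqi":{"kz":{"f":27,"l":79,"q":6,"rb":52},"ph":{"f":10,"ik":88}},"sd":[{"eaf":7,"pxp":47,"xb":53,"zp":42},{"i":48,"k":96}],"tu":[[46,1],{"lhj":61,"lw":93,"sb":87}],"wz":[[12,8,47,31],[90,90,32],{"dt":67,"izv":72,"lmb":62},[17,8,13,20],[0,18,78]]}
After op 4 (add /hqi/kz/gc 48): {"hqi":{"kz":{"f":27,"gc":48,"l":79,"q":6,"rb":52},"ph":{"f":10,"ik":88}},"sd":[{"eaf":7,"pxp":47,"xb":53,"zp":42},{"i":48,"k":96}],"tu":[[46,1],{"lhj":61,"lw":93,"sb":87}],"wz":[[12,8,47,31],[90,90,32],{"dt":67,"izv":72,"lmb":62},[17,8,13,20],[0,18,78]]}
After op 5 (replace /hqi/kz/rb 73): {"hqi":{"kz":{"f":27,"gc":48,"l":79,"q":6,"rb":73},"ph":{"f":10,"ik":88}},"sd":[{"eaf":7,"pxp":47,"xb":53,"zp":42},{"i":48,"k":96}],"tu":[[46,1],{"lhj":61,"lw":93,"sb":87}],"wz":[[12,8,47,31],[90,90,32],{"dt":67,"izv":72,"lmb":62},[17,8,13,20],[0,18,78]]}
After op 6 (replace /wz/3/2 44): {"hqi":{"kz":{"f":27,"gc":48,"l":79,"q":6,"rb":73},"ph":{"f":10,"ik":88}},"sd":[{"eaf":7,"pxp":47,"xb":53,"zp":42},{"i":48,"k":96}],"tu":[[46,1],{"lhj":61,"lw":93,"sb":87}],"wz":[[12,8,47,31],[90,90,32],{"dt":67,"izv":72,"lmb":62},[17,8,44,20],[0,18,78]]}
After op 7 (add /tu/1/m 28): {"hqi":{"kz":{"f":27,"gc":48,"l":79,"q":6,"rb":73},"ph":{"f":10,"ik":88}},"sd":[{"eaf":7,"pxp":47,"xb":53,"zp":42},{"i":48,"k":96}],"tu":[[46,1],{"lhj":61,"lw":93,"m":28,"sb":87}],"wz":[[12,8,47,31],[90,90,32],{"dt":67,"izv":72,"lmb":62},[17,8,44,20],[0,18,78]]}
After op 8 (add /tu/0 77): {"hqi":{"kz":{"f":27,"gc":48,"l":79,"q":6,"rb":73},"ph":{"f":10,"ik":88}},"sd":[{"eaf":7,"pxp":47,"xb":53,"zp":42},{"i":48,"k":96}],"tu":[77,[46,1],{"lhj":61,"lw":93,"m":28,"sb":87}],"wz":[[12,8,47,31],[90,90,32],{"dt":67,"izv":72,"lmb":62},[17,8,44,20],[0,18,78]]}
Size at path /hqi/kz: 5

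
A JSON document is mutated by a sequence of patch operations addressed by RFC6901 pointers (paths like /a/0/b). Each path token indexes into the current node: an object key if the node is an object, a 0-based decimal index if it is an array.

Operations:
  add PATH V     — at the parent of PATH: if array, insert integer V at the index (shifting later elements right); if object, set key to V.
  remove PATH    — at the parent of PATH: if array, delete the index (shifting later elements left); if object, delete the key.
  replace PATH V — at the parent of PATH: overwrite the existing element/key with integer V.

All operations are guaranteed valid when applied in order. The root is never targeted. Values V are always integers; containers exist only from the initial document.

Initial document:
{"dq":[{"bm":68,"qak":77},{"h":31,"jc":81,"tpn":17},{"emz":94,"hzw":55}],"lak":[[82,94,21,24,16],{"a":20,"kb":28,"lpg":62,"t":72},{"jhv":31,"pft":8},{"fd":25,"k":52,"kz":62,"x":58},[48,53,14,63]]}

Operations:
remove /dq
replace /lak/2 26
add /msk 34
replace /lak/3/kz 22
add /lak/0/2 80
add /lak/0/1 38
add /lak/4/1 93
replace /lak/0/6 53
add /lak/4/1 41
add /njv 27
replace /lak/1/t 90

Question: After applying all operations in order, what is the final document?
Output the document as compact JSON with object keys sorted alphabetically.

Answer: {"lak":[[82,38,94,80,21,24,53],{"a":20,"kb":28,"lpg":62,"t":90},26,{"fd":25,"k":52,"kz":22,"x":58},[48,41,93,53,14,63]],"msk":34,"njv":27}

Derivation:
After op 1 (remove /dq): {"lak":[[82,94,21,24,16],{"a":20,"kb":28,"lpg":62,"t":72},{"jhv":31,"pft":8},{"fd":25,"k":52,"kz":62,"x":58},[48,53,14,63]]}
After op 2 (replace /lak/2 26): {"lak":[[82,94,21,24,16],{"a":20,"kb":28,"lpg":62,"t":72},26,{"fd":25,"k":52,"kz":62,"x":58},[48,53,14,63]]}
After op 3 (add /msk 34): {"lak":[[82,94,21,24,16],{"a":20,"kb":28,"lpg":62,"t":72},26,{"fd":25,"k":52,"kz":62,"x":58},[48,53,14,63]],"msk":34}
After op 4 (replace /lak/3/kz 22): {"lak":[[82,94,21,24,16],{"a":20,"kb":28,"lpg":62,"t":72},26,{"fd":25,"k":52,"kz":22,"x":58},[48,53,14,63]],"msk":34}
After op 5 (add /lak/0/2 80): {"lak":[[82,94,80,21,24,16],{"a":20,"kb":28,"lpg":62,"t":72},26,{"fd":25,"k":52,"kz":22,"x":58},[48,53,14,63]],"msk":34}
After op 6 (add /lak/0/1 38): {"lak":[[82,38,94,80,21,24,16],{"a":20,"kb":28,"lpg":62,"t":72},26,{"fd":25,"k":52,"kz":22,"x":58},[48,53,14,63]],"msk":34}
After op 7 (add /lak/4/1 93): {"lak":[[82,38,94,80,21,24,16],{"a":20,"kb":28,"lpg":62,"t":72},26,{"fd":25,"k":52,"kz":22,"x":58},[48,93,53,14,63]],"msk":34}
After op 8 (replace /lak/0/6 53): {"lak":[[82,38,94,80,21,24,53],{"a":20,"kb":28,"lpg":62,"t":72},26,{"fd":25,"k":52,"kz":22,"x":58},[48,93,53,14,63]],"msk":34}
After op 9 (add /lak/4/1 41): {"lak":[[82,38,94,80,21,24,53],{"a":20,"kb":28,"lpg":62,"t":72},26,{"fd":25,"k":52,"kz":22,"x":58},[48,41,93,53,14,63]],"msk":34}
After op 10 (add /njv 27): {"lak":[[82,38,94,80,21,24,53],{"a":20,"kb":28,"lpg":62,"t":72},26,{"fd":25,"k":52,"kz":22,"x":58},[48,41,93,53,14,63]],"msk":34,"njv":27}
After op 11 (replace /lak/1/t 90): {"lak":[[82,38,94,80,21,24,53],{"a":20,"kb":28,"lpg":62,"t":90},26,{"fd":25,"k":52,"kz":22,"x":58},[48,41,93,53,14,63]],"msk":34,"njv":27}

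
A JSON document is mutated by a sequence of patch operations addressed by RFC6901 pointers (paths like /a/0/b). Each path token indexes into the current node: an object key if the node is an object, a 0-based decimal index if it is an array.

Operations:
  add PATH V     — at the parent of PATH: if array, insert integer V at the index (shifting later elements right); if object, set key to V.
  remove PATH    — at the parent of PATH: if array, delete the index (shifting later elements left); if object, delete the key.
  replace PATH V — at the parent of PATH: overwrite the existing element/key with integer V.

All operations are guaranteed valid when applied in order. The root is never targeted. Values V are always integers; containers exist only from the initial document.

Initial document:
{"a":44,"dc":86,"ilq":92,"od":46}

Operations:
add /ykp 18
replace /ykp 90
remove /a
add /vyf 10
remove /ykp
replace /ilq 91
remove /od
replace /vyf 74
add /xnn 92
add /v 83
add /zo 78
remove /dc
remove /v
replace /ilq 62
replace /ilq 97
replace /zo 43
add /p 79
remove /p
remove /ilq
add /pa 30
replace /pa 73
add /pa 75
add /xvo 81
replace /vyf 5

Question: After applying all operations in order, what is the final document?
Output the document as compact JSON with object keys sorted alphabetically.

After op 1 (add /ykp 18): {"a":44,"dc":86,"ilq":92,"od":46,"ykp":18}
After op 2 (replace /ykp 90): {"a":44,"dc":86,"ilq":92,"od":46,"ykp":90}
After op 3 (remove /a): {"dc":86,"ilq":92,"od":46,"ykp":90}
After op 4 (add /vyf 10): {"dc":86,"ilq":92,"od":46,"vyf":10,"ykp":90}
After op 5 (remove /ykp): {"dc":86,"ilq":92,"od":46,"vyf":10}
After op 6 (replace /ilq 91): {"dc":86,"ilq":91,"od":46,"vyf":10}
After op 7 (remove /od): {"dc":86,"ilq":91,"vyf":10}
After op 8 (replace /vyf 74): {"dc":86,"ilq":91,"vyf":74}
After op 9 (add /xnn 92): {"dc":86,"ilq":91,"vyf":74,"xnn":92}
After op 10 (add /v 83): {"dc":86,"ilq":91,"v":83,"vyf":74,"xnn":92}
After op 11 (add /zo 78): {"dc":86,"ilq":91,"v":83,"vyf":74,"xnn":92,"zo":78}
After op 12 (remove /dc): {"ilq":91,"v":83,"vyf":74,"xnn":92,"zo":78}
After op 13 (remove /v): {"ilq":91,"vyf":74,"xnn":92,"zo":78}
After op 14 (replace /ilq 62): {"ilq":62,"vyf":74,"xnn":92,"zo":78}
After op 15 (replace /ilq 97): {"ilq":97,"vyf":74,"xnn":92,"zo":78}
After op 16 (replace /zo 43): {"ilq":97,"vyf":74,"xnn":92,"zo":43}
After op 17 (add /p 79): {"ilq":97,"p":79,"vyf":74,"xnn":92,"zo":43}
After op 18 (remove /p): {"ilq":97,"vyf":74,"xnn":92,"zo":43}
After op 19 (remove /ilq): {"vyf":74,"xnn":92,"zo":43}
After op 20 (add /pa 30): {"pa":30,"vyf":74,"xnn":92,"zo":43}
After op 21 (replace /pa 73): {"pa":73,"vyf":74,"xnn":92,"zo":43}
After op 22 (add /pa 75): {"pa":75,"vyf":74,"xnn":92,"zo":43}
After op 23 (add /xvo 81): {"pa":75,"vyf":74,"xnn":92,"xvo":81,"zo":43}
After op 24 (replace /vyf 5): {"pa":75,"vyf":5,"xnn":92,"xvo":81,"zo":43}

Answer: {"pa":75,"vyf":5,"xnn":92,"xvo":81,"zo":43}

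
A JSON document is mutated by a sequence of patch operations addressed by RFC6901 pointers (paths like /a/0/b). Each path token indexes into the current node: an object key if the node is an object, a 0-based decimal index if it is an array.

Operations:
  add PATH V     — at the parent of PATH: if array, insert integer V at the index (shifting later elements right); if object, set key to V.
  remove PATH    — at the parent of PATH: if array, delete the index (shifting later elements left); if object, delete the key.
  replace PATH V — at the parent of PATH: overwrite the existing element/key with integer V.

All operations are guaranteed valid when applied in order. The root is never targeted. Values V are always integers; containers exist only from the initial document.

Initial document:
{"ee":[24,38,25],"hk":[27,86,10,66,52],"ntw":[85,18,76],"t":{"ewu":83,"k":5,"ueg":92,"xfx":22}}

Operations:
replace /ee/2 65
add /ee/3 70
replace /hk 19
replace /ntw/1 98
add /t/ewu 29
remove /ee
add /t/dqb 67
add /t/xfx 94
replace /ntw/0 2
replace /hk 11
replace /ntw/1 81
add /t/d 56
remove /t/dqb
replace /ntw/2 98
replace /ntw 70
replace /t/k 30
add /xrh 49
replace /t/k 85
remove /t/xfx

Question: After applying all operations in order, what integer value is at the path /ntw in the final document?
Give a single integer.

Answer: 70

Derivation:
After op 1 (replace /ee/2 65): {"ee":[24,38,65],"hk":[27,86,10,66,52],"ntw":[85,18,76],"t":{"ewu":83,"k":5,"ueg":92,"xfx":22}}
After op 2 (add /ee/3 70): {"ee":[24,38,65,70],"hk":[27,86,10,66,52],"ntw":[85,18,76],"t":{"ewu":83,"k":5,"ueg":92,"xfx":22}}
After op 3 (replace /hk 19): {"ee":[24,38,65,70],"hk":19,"ntw":[85,18,76],"t":{"ewu":83,"k":5,"ueg":92,"xfx":22}}
After op 4 (replace /ntw/1 98): {"ee":[24,38,65,70],"hk":19,"ntw":[85,98,76],"t":{"ewu":83,"k":5,"ueg":92,"xfx":22}}
After op 5 (add /t/ewu 29): {"ee":[24,38,65,70],"hk":19,"ntw":[85,98,76],"t":{"ewu":29,"k":5,"ueg":92,"xfx":22}}
After op 6 (remove /ee): {"hk":19,"ntw":[85,98,76],"t":{"ewu":29,"k":5,"ueg":92,"xfx":22}}
After op 7 (add /t/dqb 67): {"hk":19,"ntw":[85,98,76],"t":{"dqb":67,"ewu":29,"k":5,"ueg":92,"xfx":22}}
After op 8 (add /t/xfx 94): {"hk":19,"ntw":[85,98,76],"t":{"dqb":67,"ewu":29,"k":5,"ueg":92,"xfx":94}}
After op 9 (replace /ntw/0 2): {"hk":19,"ntw":[2,98,76],"t":{"dqb":67,"ewu":29,"k":5,"ueg":92,"xfx":94}}
After op 10 (replace /hk 11): {"hk":11,"ntw":[2,98,76],"t":{"dqb":67,"ewu":29,"k":5,"ueg":92,"xfx":94}}
After op 11 (replace /ntw/1 81): {"hk":11,"ntw":[2,81,76],"t":{"dqb":67,"ewu":29,"k":5,"ueg":92,"xfx":94}}
After op 12 (add /t/d 56): {"hk":11,"ntw":[2,81,76],"t":{"d":56,"dqb":67,"ewu":29,"k":5,"ueg":92,"xfx":94}}
After op 13 (remove /t/dqb): {"hk":11,"ntw":[2,81,76],"t":{"d":56,"ewu":29,"k":5,"ueg":92,"xfx":94}}
After op 14 (replace /ntw/2 98): {"hk":11,"ntw":[2,81,98],"t":{"d":56,"ewu":29,"k":5,"ueg":92,"xfx":94}}
After op 15 (replace /ntw 70): {"hk":11,"ntw":70,"t":{"d":56,"ewu":29,"k":5,"ueg":92,"xfx":94}}
After op 16 (replace /t/k 30): {"hk":11,"ntw":70,"t":{"d":56,"ewu":29,"k":30,"ueg":92,"xfx":94}}
After op 17 (add /xrh 49): {"hk":11,"ntw":70,"t":{"d":56,"ewu":29,"k":30,"ueg":92,"xfx":94},"xrh":49}
After op 18 (replace /t/k 85): {"hk":11,"ntw":70,"t":{"d":56,"ewu":29,"k":85,"ueg":92,"xfx":94},"xrh":49}
After op 19 (remove /t/xfx): {"hk":11,"ntw":70,"t":{"d":56,"ewu":29,"k":85,"ueg":92},"xrh":49}
Value at /ntw: 70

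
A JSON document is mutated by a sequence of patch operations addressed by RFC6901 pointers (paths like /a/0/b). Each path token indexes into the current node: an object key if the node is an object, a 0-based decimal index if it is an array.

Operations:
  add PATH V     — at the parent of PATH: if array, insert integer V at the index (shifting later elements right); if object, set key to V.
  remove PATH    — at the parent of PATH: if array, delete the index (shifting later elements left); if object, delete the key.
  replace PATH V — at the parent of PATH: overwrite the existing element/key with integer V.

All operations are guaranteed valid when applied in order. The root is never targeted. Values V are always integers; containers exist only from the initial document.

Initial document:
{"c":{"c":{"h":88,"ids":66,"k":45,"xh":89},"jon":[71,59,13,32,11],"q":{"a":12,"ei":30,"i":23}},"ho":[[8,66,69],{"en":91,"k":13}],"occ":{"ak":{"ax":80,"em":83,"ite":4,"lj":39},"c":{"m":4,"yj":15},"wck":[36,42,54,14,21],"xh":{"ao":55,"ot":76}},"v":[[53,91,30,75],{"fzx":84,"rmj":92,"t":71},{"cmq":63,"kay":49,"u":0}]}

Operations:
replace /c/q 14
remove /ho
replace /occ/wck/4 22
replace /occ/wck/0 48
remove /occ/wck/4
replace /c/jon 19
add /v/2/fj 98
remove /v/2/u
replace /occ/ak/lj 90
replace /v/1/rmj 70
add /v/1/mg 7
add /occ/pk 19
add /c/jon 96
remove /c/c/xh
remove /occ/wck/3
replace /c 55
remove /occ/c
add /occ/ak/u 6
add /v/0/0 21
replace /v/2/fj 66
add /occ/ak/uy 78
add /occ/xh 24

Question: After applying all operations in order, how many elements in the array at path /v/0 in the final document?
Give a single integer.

Answer: 5

Derivation:
After op 1 (replace /c/q 14): {"c":{"c":{"h":88,"ids":66,"k":45,"xh":89},"jon":[71,59,13,32,11],"q":14},"ho":[[8,66,69],{"en":91,"k":13}],"occ":{"ak":{"ax":80,"em":83,"ite":4,"lj":39},"c":{"m":4,"yj":15},"wck":[36,42,54,14,21],"xh":{"ao":55,"ot":76}},"v":[[53,91,30,75],{"fzx":84,"rmj":92,"t":71},{"cmq":63,"kay":49,"u":0}]}
After op 2 (remove /ho): {"c":{"c":{"h":88,"ids":66,"k":45,"xh":89},"jon":[71,59,13,32,11],"q":14},"occ":{"ak":{"ax":80,"em":83,"ite":4,"lj":39},"c":{"m":4,"yj":15},"wck":[36,42,54,14,21],"xh":{"ao":55,"ot":76}},"v":[[53,91,30,75],{"fzx":84,"rmj":92,"t":71},{"cmq":63,"kay":49,"u":0}]}
After op 3 (replace /occ/wck/4 22): {"c":{"c":{"h":88,"ids":66,"k":45,"xh":89},"jon":[71,59,13,32,11],"q":14},"occ":{"ak":{"ax":80,"em":83,"ite":4,"lj":39},"c":{"m":4,"yj":15},"wck":[36,42,54,14,22],"xh":{"ao":55,"ot":76}},"v":[[53,91,30,75],{"fzx":84,"rmj":92,"t":71},{"cmq":63,"kay":49,"u":0}]}
After op 4 (replace /occ/wck/0 48): {"c":{"c":{"h":88,"ids":66,"k":45,"xh":89},"jon":[71,59,13,32,11],"q":14},"occ":{"ak":{"ax":80,"em":83,"ite":4,"lj":39},"c":{"m":4,"yj":15},"wck":[48,42,54,14,22],"xh":{"ao":55,"ot":76}},"v":[[53,91,30,75],{"fzx":84,"rmj":92,"t":71},{"cmq":63,"kay":49,"u":0}]}
After op 5 (remove /occ/wck/4): {"c":{"c":{"h":88,"ids":66,"k":45,"xh":89},"jon":[71,59,13,32,11],"q":14},"occ":{"ak":{"ax":80,"em":83,"ite":4,"lj":39},"c":{"m":4,"yj":15},"wck":[48,42,54,14],"xh":{"ao":55,"ot":76}},"v":[[53,91,30,75],{"fzx":84,"rmj":92,"t":71},{"cmq":63,"kay":49,"u":0}]}
After op 6 (replace /c/jon 19): {"c":{"c":{"h":88,"ids":66,"k":45,"xh":89},"jon":19,"q":14},"occ":{"ak":{"ax":80,"em":83,"ite":4,"lj":39},"c":{"m":4,"yj":15},"wck":[48,42,54,14],"xh":{"ao":55,"ot":76}},"v":[[53,91,30,75],{"fzx":84,"rmj":92,"t":71},{"cmq":63,"kay":49,"u":0}]}
After op 7 (add /v/2/fj 98): {"c":{"c":{"h":88,"ids":66,"k":45,"xh":89},"jon":19,"q":14},"occ":{"ak":{"ax":80,"em":83,"ite":4,"lj":39},"c":{"m":4,"yj":15},"wck":[48,42,54,14],"xh":{"ao":55,"ot":76}},"v":[[53,91,30,75],{"fzx":84,"rmj":92,"t":71},{"cmq":63,"fj":98,"kay":49,"u":0}]}
After op 8 (remove /v/2/u): {"c":{"c":{"h":88,"ids":66,"k":45,"xh":89},"jon":19,"q":14},"occ":{"ak":{"ax":80,"em":83,"ite":4,"lj":39},"c":{"m":4,"yj":15},"wck":[48,42,54,14],"xh":{"ao":55,"ot":76}},"v":[[53,91,30,75],{"fzx":84,"rmj":92,"t":71},{"cmq":63,"fj":98,"kay":49}]}
After op 9 (replace /occ/ak/lj 90): {"c":{"c":{"h":88,"ids":66,"k":45,"xh":89},"jon":19,"q":14},"occ":{"ak":{"ax":80,"em":83,"ite":4,"lj":90},"c":{"m":4,"yj":15},"wck":[48,42,54,14],"xh":{"ao":55,"ot":76}},"v":[[53,91,30,75],{"fzx":84,"rmj":92,"t":71},{"cmq":63,"fj":98,"kay":49}]}
After op 10 (replace /v/1/rmj 70): {"c":{"c":{"h":88,"ids":66,"k":45,"xh":89},"jon":19,"q":14},"occ":{"ak":{"ax":80,"em":83,"ite":4,"lj":90},"c":{"m":4,"yj":15},"wck":[48,42,54,14],"xh":{"ao":55,"ot":76}},"v":[[53,91,30,75],{"fzx":84,"rmj":70,"t":71},{"cmq":63,"fj":98,"kay":49}]}
After op 11 (add /v/1/mg 7): {"c":{"c":{"h":88,"ids":66,"k":45,"xh":89},"jon":19,"q":14},"occ":{"ak":{"ax":80,"em":83,"ite":4,"lj":90},"c":{"m":4,"yj":15},"wck":[48,42,54,14],"xh":{"ao":55,"ot":76}},"v":[[53,91,30,75],{"fzx":84,"mg":7,"rmj":70,"t":71},{"cmq":63,"fj":98,"kay":49}]}
After op 12 (add /occ/pk 19): {"c":{"c":{"h":88,"ids":66,"k":45,"xh":89},"jon":19,"q":14},"occ":{"ak":{"ax":80,"em":83,"ite":4,"lj":90},"c":{"m":4,"yj":15},"pk":19,"wck":[48,42,54,14],"xh":{"ao":55,"ot":76}},"v":[[53,91,30,75],{"fzx":84,"mg":7,"rmj":70,"t":71},{"cmq":63,"fj":98,"kay":49}]}
After op 13 (add /c/jon 96): {"c":{"c":{"h":88,"ids":66,"k":45,"xh":89},"jon":96,"q":14},"occ":{"ak":{"ax":80,"em":83,"ite":4,"lj":90},"c":{"m":4,"yj":15},"pk":19,"wck":[48,42,54,14],"xh":{"ao":55,"ot":76}},"v":[[53,91,30,75],{"fzx":84,"mg":7,"rmj":70,"t":71},{"cmq":63,"fj":98,"kay":49}]}
After op 14 (remove /c/c/xh): {"c":{"c":{"h":88,"ids":66,"k":45},"jon":96,"q":14},"occ":{"ak":{"ax":80,"em":83,"ite":4,"lj":90},"c":{"m":4,"yj":15},"pk":19,"wck":[48,42,54,14],"xh":{"ao":55,"ot":76}},"v":[[53,91,30,75],{"fzx":84,"mg":7,"rmj":70,"t":71},{"cmq":63,"fj":98,"kay":49}]}
After op 15 (remove /occ/wck/3): {"c":{"c":{"h":88,"ids":66,"k":45},"jon":96,"q":14},"occ":{"ak":{"ax":80,"em":83,"ite":4,"lj":90},"c":{"m":4,"yj":15},"pk":19,"wck":[48,42,54],"xh":{"ao":55,"ot":76}},"v":[[53,91,30,75],{"fzx":84,"mg":7,"rmj":70,"t":71},{"cmq":63,"fj":98,"kay":49}]}
After op 16 (replace /c 55): {"c":55,"occ":{"ak":{"ax":80,"em":83,"ite":4,"lj":90},"c":{"m":4,"yj":15},"pk":19,"wck":[48,42,54],"xh":{"ao":55,"ot":76}},"v":[[53,91,30,75],{"fzx":84,"mg":7,"rmj":70,"t":71},{"cmq":63,"fj":98,"kay":49}]}
After op 17 (remove /occ/c): {"c":55,"occ":{"ak":{"ax":80,"em":83,"ite":4,"lj":90},"pk":19,"wck":[48,42,54],"xh":{"ao":55,"ot":76}},"v":[[53,91,30,75],{"fzx":84,"mg":7,"rmj":70,"t":71},{"cmq":63,"fj":98,"kay":49}]}
After op 18 (add /occ/ak/u 6): {"c":55,"occ":{"ak":{"ax":80,"em":83,"ite":4,"lj":90,"u":6},"pk":19,"wck":[48,42,54],"xh":{"ao":55,"ot":76}},"v":[[53,91,30,75],{"fzx":84,"mg":7,"rmj":70,"t":71},{"cmq":63,"fj":98,"kay":49}]}
After op 19 (add /v/0/0 21): {"c":55,"occ":{"ak":{"ax":80,"em":83,"ite":4,"lj":90,"u":6},"pk":19,"wck":[48,42,54],"xh":{"ao":55,"ot":76}},"v":[[21,53,91,30,75],{"fzx":84,"mg":7,"rmj":70,"t":71},{"cmq":63,"fj":98,"kay":49}]}
After op 20 (replace /v/2/fj 66): {"c":55,"occ":{"ak":{"ax":80,"em":83,"ite":4,"lj":90,"u":6},"pk":19,"wck":[48,42,54],"xh":{"ao":55,"ot":76}},"v":[[21,53,91,30,75],{"fzx":84,"mg":7,"rmj":70,"t":71},{"cmq":63,"fj":66,"kay":49}]}
After op 21 (add /occ/ak/uy 78): {"c":55,"occ":{"ak":{"ax":80,"em":83,"ite":4,"lj":90,"u":6,"uy":78},"pk":19,"wck":[48,42,54],"xh":{"ao":55,"ot":76}},"v":[[21,53,91,30,75],{"fzx":84,"mg":7,"rmj":70,"t":71},{"cmq":63,"fj":66,"kay":49}]}
After op 22 (add /occ/xh 24): {"c":55,"occ":{"ak":{"ax":80,"em":83,"ite":4,"lj":90,"u":6,"uy":78},"pk":19,"wck":[48,42,54],"xh":24},"v":[[21,53,91,30,75],{"fzx":84,"mg":7,"rmj":70,"t":71},{"cmq":63,"fj":66,"kay":49}]}
Size at path /v/0: 5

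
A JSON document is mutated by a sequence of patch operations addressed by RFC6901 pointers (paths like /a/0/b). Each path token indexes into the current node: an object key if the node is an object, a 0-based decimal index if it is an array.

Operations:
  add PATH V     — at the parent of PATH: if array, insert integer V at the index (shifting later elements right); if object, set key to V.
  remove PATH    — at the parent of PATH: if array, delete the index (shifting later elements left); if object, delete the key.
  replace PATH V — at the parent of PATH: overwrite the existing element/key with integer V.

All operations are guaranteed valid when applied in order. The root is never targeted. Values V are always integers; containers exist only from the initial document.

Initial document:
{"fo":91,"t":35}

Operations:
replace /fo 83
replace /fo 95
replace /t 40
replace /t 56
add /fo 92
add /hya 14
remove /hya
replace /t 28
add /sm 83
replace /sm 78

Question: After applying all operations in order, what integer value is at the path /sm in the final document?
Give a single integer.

Answer: 78

Derivation:
After op 1 (replace /fo 83): {"fo":83,"t":35}
After op 2 (replace /fo 95): {"fo":95,"t":35}
After op 3 (replace /t 40): {"fo":95,"t":40}
After op 4 (replace /t 56): {"fo":95,"t":56}
After op 5 (add /fo 92): {"fo":92,"t":56}
After op 6 (add /hya 14): {"fo":92,"hya":14,"t":56}
After op 7 (remove /hya): {"fo":92,"t":56}
After op 8 (replace /t 28): {"fo":92,"t":28}
After op 9 (add /sm 83): {"fo":92,"sm":83,"t":28}
After op 10 (replace /sm 78): {"fo":92,"sm":78,"t":28}
Value at /sm: 78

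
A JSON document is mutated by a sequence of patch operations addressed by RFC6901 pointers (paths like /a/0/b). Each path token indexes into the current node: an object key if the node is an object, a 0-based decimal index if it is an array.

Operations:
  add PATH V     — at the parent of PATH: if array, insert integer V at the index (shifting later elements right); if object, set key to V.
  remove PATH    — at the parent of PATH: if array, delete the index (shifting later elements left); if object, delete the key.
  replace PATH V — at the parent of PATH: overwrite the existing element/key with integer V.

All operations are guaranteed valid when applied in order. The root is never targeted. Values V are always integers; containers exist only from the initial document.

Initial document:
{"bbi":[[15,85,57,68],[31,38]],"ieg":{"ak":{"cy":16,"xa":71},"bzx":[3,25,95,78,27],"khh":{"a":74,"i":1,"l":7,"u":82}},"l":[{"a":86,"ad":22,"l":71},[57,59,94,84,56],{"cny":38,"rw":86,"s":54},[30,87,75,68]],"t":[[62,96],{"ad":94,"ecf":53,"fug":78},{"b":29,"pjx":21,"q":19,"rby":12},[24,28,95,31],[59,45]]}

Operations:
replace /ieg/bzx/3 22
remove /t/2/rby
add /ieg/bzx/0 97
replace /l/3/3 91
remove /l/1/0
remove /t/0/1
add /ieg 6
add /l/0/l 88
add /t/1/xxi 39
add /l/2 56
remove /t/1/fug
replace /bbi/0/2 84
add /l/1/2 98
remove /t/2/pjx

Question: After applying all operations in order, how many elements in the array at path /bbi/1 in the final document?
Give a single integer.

Answer: 2

Derivation:
After op 1 (replace /ieg/bzx/3 22): {"bbi":[[15,85,57,68],[31,38]],"ieg":{"ak":{"cy":16,"xa":71},"bzx":[3,25,95,22,27],"khh":{"a":74,"i":1,"l":7,"u":82}},"l":[{"a":86,"ad":22,"l":71},[57,59,94,84,56],{"cny":38,"rw":86,"s":54},[30,87,75,68]],"t":[[62,96],{"ad":94,"ecf":53,"fug":78},{"b":29,"pjx":21,"q":19,"rby":12},[24,28,95,31],[59,45]]}
After op 2 (remove /t/2/rby): {"bbi":[[15,85,57,68],[31,38]],"ieg":{"ak":{"cy":16,"xa":71},"bzx":[3,25,95,22,27],"khh":{"a":74,"i":1,"l":7,"u":82}},"l":[{"a":86,"ad":22,"l":71},[57,59,94,84,56],{"cny":38,"rw":86,"s":54},[30,87,75,68]],"t":[[62,96],{"ad":94,"ecf":53,"fug":78},{"b":29,"pjx":21,"q":19},[24,28,95,31],[59,45]]}
After op 3 (add /ieg/bzx/0 97): {"bbi":[[15,85,57,68],[31,38]],"ieg":{"ak":{"cy":16,"xa":71},"bzx":[97,3,25,95,22,27],"khh":{"a":74,"i":1,"l":7,"u":82}},"l":[{"a":86,"ad":22,"l":71},[57,59,94,84,56],{"cny":38,"rw":86,"s":54},[30,87,75,68]],"t":[[62,96],{"ad":94,"ecf":53,"fug":78},{"b":29,"pjx":21,"q":19},[24,28,95,31],[59,45]]}
After op 4 (replace /l/3/3 91): {"bbi":[[15,85,57,68],[31,38]],"ieg":{"ak":{"cy":16,"xa":71},"bzx":[97,3,25,95,22,27],"khh":{"a":74,"i":1,"l":7,"u":82}},"l":[{"a":86,"ad":22,"l":71},[57,59,94,84,56],{"cny":38,"rw":86,"s":54},[30,87,75,91]],"t":[[62,96],{"ad":94,"ecf":53,"fug":78},{"b":29,"pjx":21,"q":19},[24,28,95,31],[59,45]]}
After op 5 (remove /l/1/0): {"bbi":[[15,85,57,68],[31,38]],"ieg":{"ak":{"cy":16,"xa":71},"bzx":[97,3,25,95,22,27],"khh":{"a":74,"i":1,"l":7,"u":82}},"l":[{"a":86,"ad":22,"l":71},[59,94,84,56],{"cny":38,"rw":86,"s":54},[30,87,75,91]],"t":[[62,96],{"ad":94,"ecf":53,"fug":78},{"b":29,"pjx":21,"q":19},[24,28,95,31],[59,45]]}
After op 6 (remove /t/0/1): {"bbi":[[15,85,57,68],[31,38]],"ieg":{"ak":{"cy":16,"xa":71},"bzx":[97,3,25,95,22,27],"khh":{"a":74,"i":1,"l":7,"u":82}},"l":[{"a":86,"ad":22,"l":71},[59,94,84,56],{"cny":38,"rw":86,"s":54},[30,87,75,91]],"t":[[62],{"ad":94,"ecf":53,"fug":78},{"b":29,"pjx":21,"q":19},[24,28,95,31],[59,45]]}
After op 7 (add /ieg 6): {"bbi":[[15,85,57,68],[31,38]],"ieg":6,"l":[{"a":86,"ad":22,"l":71},[59,94,84,56],{"cny":38,"rw":86,"s":54},[30,87,75,91]],"t":[[62],{"ad":94,"ecf":53,"fug":78},{"b":29,"pjx":21,"q":19},[24,28,95,31],[59,45]]}
After op 8 (add /l/0/l 88): {"bbi":[[15,85,57,68],[31,38]],"ieg":6,"l":[{"a":86,"ad":22,"l":88},[59,94,84,56],{"cny":38,"rw":86,"s":54},[30,87,75,91]],"t":[[62],{"ad":94,"ecf":53,"fug":78},{"b":29,"pjx":21,"q":19},[24,28,95,31],[59,45]]}
After op 9 (add /t/1/xxi 39): {"bbi":[[15,85,57,68],[31,38]],"ieg":6,"l":[{"a":86,"ad":22,"l":88},[59,94,84,56],{"cny":38,"rw":86,"s":54},[30,87,75,91]],"t":[[62],{"ad":94,"ecf":53,"fug":78,"xxi":39},{"b":29,"pjx":21,"q":19},[24,28,95,31],[59,45]]}
After op 10 (add /l/2 56): {"bbi":[[15,85,57,68],[31,38]],"ieg":6,"l":[{"a":86,"ad":22,"l":88},[59,94,84,56],56,{"cny":38,"rw":86,"s":54},[30,87,75,91]],"t":[[62],{"ad":94,"ecf":53,"fug":78,"xxi":39},{"b":29,"pjx":21,"q":19},[24,28,95,31],[59,45]]}
After op 11 (remove /t/1/fug): {"bbi":[[15,85,57,68],[31,38]],"ieg":6,"l":[{"a":86,"ad":22,"l":88},[59,94,84,56],56,{"cny":38,"rw":86,"s":54},[30,87,75,91]],"t":[[62],{"ad":94,"ecf":53,"xxi":39},{"b":29,"pjx":21,"q":19},[24,28,95,31],[59,45]]}
After op 12 (replace /bbi/0/2 84): {"bbi":[[15,85,84,68],[31,38]],"ieg":6,"l":[{"a":86,"ad":22,"l":88},[59,94,84,56],56,{"cny":38,"rw":86,"s":54},[30,87,75,91]],"t":[[62],{"ad":94,"ecf":53,"xxi":39},{"b":29,"pjx":21,"q":19},[24,28,95,31],[59,45]]}
After op 13 (add /l/1/2 98): {"bbi":[[15,85,84,68],[31,38]],"ieg":6,"l":[{"a":86,"ad":22,"l":88},[59,94,98,84,56],56,{"cny":38,"rw":86,"s":54},[30,87,75,91]],"t":[[62],{"ad":94,"ecf":53,"xxi":39},{"b":29,"pjx":21,"q":19},[24,28,95,31],[59,45]]}
After op 14 (remove /t/2/pjx): {"bbi":[[15,85,84,68],[31,38]],"ieg":6,"l":[{"a":86,"ad":22,"l":88},[59,94,98,84,56],56,{"cny":38,"rw":86,"s":54},[30,87,75,91]],"t":[[62],{"ad":94,"ecf":53,"xxi":39},{"b":29,"q":19},[24,28,95,31],[59,45]]}
Size at path /bbi/1: 2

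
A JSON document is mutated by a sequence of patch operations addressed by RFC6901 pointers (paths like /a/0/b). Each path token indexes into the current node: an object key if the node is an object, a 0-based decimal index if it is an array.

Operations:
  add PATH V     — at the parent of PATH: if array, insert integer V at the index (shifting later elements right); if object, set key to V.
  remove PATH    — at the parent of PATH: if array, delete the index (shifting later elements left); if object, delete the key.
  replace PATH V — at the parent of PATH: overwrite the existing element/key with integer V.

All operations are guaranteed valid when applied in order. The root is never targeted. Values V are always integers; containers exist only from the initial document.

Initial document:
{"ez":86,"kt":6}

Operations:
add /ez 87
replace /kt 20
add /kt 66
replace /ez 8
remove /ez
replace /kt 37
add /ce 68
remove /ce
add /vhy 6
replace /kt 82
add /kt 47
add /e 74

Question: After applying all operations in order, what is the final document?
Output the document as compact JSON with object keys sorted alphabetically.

Answer: {"e":74,"kt":47,"vhy":6}

Derivation:
After op 1 (add /ez 87): {"ez":87,"kt":6}
After op 2 (replace /kt 20): {"ez":87,"kt":20}
After op 3 (add /kt 66): {"ez":87,"kt":66}
After op 4 (replace /ez 8): {"ez":8,"kt":66}
After op 5 (remove /ez): {"kt":66}
After op 6 (replace /kt 37): {"kt":37}
After op 7 (add /ce 68): {"ce":68,"kt":37}
After op 8 (remove /ce): {"kt":37}
After op 9 (add /vhy 6): {"kt":37,"vhy":6}
After op 10 (replace /kt 82): {"kt":82,"vhy":6}
After op 11 (add /kt 47): {"kt":47,"vhy":6}
After op 12 (add /e 74): {"e":74,"kt":47,"vhy":6}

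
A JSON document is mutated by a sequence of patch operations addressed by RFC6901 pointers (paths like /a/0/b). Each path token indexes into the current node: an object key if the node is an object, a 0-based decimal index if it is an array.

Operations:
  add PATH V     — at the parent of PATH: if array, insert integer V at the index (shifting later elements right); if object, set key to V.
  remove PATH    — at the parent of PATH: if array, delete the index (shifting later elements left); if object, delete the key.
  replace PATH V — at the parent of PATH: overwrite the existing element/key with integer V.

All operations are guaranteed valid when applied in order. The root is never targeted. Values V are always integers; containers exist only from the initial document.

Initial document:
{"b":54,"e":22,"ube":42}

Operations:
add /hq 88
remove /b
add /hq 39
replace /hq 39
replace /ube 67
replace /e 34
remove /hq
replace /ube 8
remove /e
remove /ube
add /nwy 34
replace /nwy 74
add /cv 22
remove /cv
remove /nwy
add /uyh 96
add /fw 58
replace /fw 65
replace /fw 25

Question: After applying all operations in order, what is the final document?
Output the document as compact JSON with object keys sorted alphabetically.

After op 1 (add /hq 88): {"b":54,"e":22,"hq":88,"ube":42}
After op 2 (remove /b): {"e":22,"hq":88,"ube":42}
After op 3 (add /hq 39): {"e":22,"hq":39,"ube":42}
After op 4 (replace /hq 39): {"e":22,"hq":39,"ube":42}
After op 5 (replace /ube 67): {"e":22,"hq":39,"ube":67}
After op 6 (replace /e 34): {"e":34,"hq":39,"ube":67}
After op 7 (remove /hq): {"e":34,"ube":67}
After op 8 (replace /ube 8): {"e":34,"ube":8}
After op 9 (remove /e): {"ube":8}
After op 10 (remove /ube): {}
After op 11 (add /nwy 34): {"nwy":34}
After op 12 (replace /nwy 74): {"nwy":74}
After op 13 (add /cv 22): {"cv":22,"nwy":74}
After op 14 (remove /cv): {"nwy":74}
After op 15 (remove /nwy): {}
After op 16 (add /uyh 96): {"uyh":96}
After op 17 (add /fw 58): {"fw":58,"uyh":96}
After op 18 (replace /fw 65): {"fw":65,"uyh":96}
After op 19 (replace /fw 25): {"fw":25,"uyh":96}

Answer: {"fw":25,"uyh":96}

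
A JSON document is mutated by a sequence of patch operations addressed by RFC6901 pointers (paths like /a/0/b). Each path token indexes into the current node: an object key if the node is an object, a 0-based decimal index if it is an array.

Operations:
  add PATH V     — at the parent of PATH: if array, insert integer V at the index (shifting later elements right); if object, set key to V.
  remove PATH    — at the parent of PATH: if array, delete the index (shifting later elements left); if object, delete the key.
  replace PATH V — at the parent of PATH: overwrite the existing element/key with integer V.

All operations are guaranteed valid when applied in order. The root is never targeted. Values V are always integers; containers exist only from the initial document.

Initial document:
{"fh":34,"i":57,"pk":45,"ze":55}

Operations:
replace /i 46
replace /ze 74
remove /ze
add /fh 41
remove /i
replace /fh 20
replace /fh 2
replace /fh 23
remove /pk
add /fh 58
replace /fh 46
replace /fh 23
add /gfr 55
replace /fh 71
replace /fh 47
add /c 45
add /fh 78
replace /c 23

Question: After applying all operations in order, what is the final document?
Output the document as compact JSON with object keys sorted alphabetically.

After op 1 (replace /i 46): {"fh":34,"i":46,"pk":45,"ze":55}
After op 2 (replace /ze 74): {"fh":34,"i":46,"pk":45,"ze":74}
After op 3 (remove /ze): {"fh":34,"i":46,"pk":45}
After op 4 (add /fh 41): {"fh":41,"i":46,"pk":45}
After op 5 (remove /i): {"fh":41,"pk":45}
After op 6 (replace /fh 20): {"fh":20,"pk":45}
After op 7 (replace /fh 2): {"fh":2,"pk":45}
After op 8 (replace /fh 23): {"fh":23,"pk":45}
After op 9 (remove /pk): {"fh":23}
After op 10 (add /fh 58): {"fh":58}
After op 11 (replace /fh 46): {"fh":46}
After op 12 (replace /fh 23): {"fh":23}
After op 13 (add /gfr 55): {"fh":23,"gfr":55}
After op 14 (replace /fh 71): {"fh":71,"gfr":55}
After op 15 (replace /fh 47): {"fh":47,"gfr":55}
After op 16 (add /c 45): {"c":45,"fh":47,"gfr":55}
After op 17 (add /fh 78): {"c":45,"fh":78,"gfr":55}
After op 18 (replace /c 23): {"c":23,"fh":78,"gfr":55}

Answer: {"c":23,"fh":78,"gfr":55}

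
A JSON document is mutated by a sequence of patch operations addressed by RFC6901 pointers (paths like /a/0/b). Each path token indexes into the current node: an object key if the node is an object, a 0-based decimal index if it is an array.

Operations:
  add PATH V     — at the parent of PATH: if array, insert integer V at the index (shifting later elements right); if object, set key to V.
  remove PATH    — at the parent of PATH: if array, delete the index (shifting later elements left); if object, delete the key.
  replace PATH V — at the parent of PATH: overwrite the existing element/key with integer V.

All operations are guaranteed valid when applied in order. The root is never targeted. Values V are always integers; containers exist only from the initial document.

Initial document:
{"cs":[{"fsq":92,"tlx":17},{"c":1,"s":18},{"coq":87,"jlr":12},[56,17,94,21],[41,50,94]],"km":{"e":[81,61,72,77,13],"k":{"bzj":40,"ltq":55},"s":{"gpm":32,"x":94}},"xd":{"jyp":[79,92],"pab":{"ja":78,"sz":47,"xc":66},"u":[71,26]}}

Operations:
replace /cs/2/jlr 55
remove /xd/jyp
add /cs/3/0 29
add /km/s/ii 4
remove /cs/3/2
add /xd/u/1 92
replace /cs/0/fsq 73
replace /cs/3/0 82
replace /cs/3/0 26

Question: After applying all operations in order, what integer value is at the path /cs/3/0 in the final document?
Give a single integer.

After op 1 (replace /cs/2/jlr 55): {"cs":[{"fsq":92,"tlx":17},{"c":1,"s":18},{"coq":87,"jlr":55},[56,17,94,21],[41,50,94]],"km":{"e":[81,61,72,77,13],"k":{"bzj":40,"ltq":55},"s":{"gpm":32,"x":94}},"xd":{"jyp":[79,92],"pab":{"ja":78,"sz":47,"xc":66},"u":[71,26]}}
After op 2 (remove /xd/jyp): {"cs":[{"fsq":92,"tlx":17},{"c":1,"s":18},{"coq":87,"jlr":55},[56,17,94,21],[41,50,94]],"km":{"e":[81,61,72,77,13],"k":{"bzj":40,"ltq":55},"s":{"gpm":32,"x":94}},"xd":{"pab":{"ja":78,"sz":47,"xc":66},"u":[71,26]}}
After op 3 (add /cs/3/0 29): {"cs":[{"fsq":92,"tlx":17},{"c":1,"s":18},{"coq":87,"jlr":55},[29,56,17,94,21],[41,50,94]],"km":{"e":[81,61,72,77,13],"k":{"bzj":40,"ltq":55},"s":{"gpm":32,"x":94}},"xd":{"pab":{"ja":78,"sz":47,"xc":66},"u":[71,26]}}
After op 4 (add /km/s/ii 4): {"cs":[{"fsq":92,"tlx":17},{"c":1,"s":18},{"coq":87,"jlr":55},[29,56,17,94,21],[41,50,94]],"km":{"e":[81,61,72,77,13],"k":{"bzj":40,"ltq":55},"s":{"gpm":32,"ii":4,"x":94}},"xd":{"pab":{"ja":78,"sz":47,"xc":66},"u":[71,26]}}
After op 5 (remove /cs/3/2): {"cs":[{"fsq":92,"tlx":17},{"c":1,"s":18},{"coq":87,"jlr":55},[29,56,94,21],[41,50,94]],"km":{"e":[81,61,72,77,13],"k":{"bzj":40,"ltq":55},"s":{"gpm":32,"ii":4,"x":94}},"xd":{"pab":{"ja":78,"sz":47,"xc":66},"u":[71,26]}}
After op 6 (add /xd/u/1 92): {"cs":[{"fsq":92,"tlx":17},{"c":1,"s":18},{"coq":87,"jlr":55},[29,56,94,21],[41,50,94]],"km":{"e":[81,61,72,77,13],"k":{"bzj":40,"ltq":55},"s":{"gpm":32,"ii":4,"x":94}},"xd":{"pab":{"ja":78,"sz":47,"xc":66},"u":[71,92,26]}}
After op 7 (replace /cs/0/fsq 73): {"cs":[{"fsq":73,"tlx":17},{"c":1,"s":18},{"coq":87,"jlr":55},[29,56,94,21],[41,50,94]],"km":{"e":[81,61,72,77,13],"k":{"bzj":40,"ltq":55},"s":{"gpm":32,"ii":4,"x":94}},"xd":{"pab":{"ja":78,"sz":47,"xc":66},"u":[71,92,26]}}
After op 8 (replace /cs/3/0 82): {"cs":[{"fsq":73,"tlx":17},{"c":1,"s":18},{"coq":87,"jlr":55},[82,56,94,21],[41,50,94]],"km":{"e":[81,61,72,77,13],"k":{"bzj":40,"ltq":55},"s":{"gpm":32,"ii":4,"x":94}},"xd":{"pab":{"ja":78,"sz":47,"xc":66},"u":[71,92,26]}}
After op 9 (replace /cs/3/0 26): {"cs":[{"fsq":73,"tlx":17},{"c":1,"s":18},{"coq":87,"jlr":55},[26,56,94,21],[41,50,94]],"km":{"e":[81,61,72,77,13],"k":{"bzj":40,"ltq":55},"s":{"gpm":32,"ii":4,"x":94}},"xd":{"pab":{"ja":78,"sz":47,"xc":66},"u":[71,92,26]}}
Value at /cs/3/0: 26

Answer: 26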